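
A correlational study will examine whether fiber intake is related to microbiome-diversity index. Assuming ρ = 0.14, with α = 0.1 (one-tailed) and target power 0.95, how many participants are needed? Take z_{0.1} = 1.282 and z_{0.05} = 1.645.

Fisher's z: C = ½·ln((1+r)/(1−r)) = ½·ln(1.3256) = 0.1409.
n = ((z_{α} + z_β)/C)² + 3.
(1.282 + 1.645) / 0.1409 = 2.927 / 0.1409 = 20.774.
n = 20.774² + 3 = 431.54 + 3 = 434.5.
Round up.

n = 435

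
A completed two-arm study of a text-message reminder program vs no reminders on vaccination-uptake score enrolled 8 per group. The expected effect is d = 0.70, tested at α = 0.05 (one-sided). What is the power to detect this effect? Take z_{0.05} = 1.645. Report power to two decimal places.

For two equal groups, power = Φ(d·√(n/2) − z_{α}).
d·√(n/2) = 0.70 × √(8/2) = 0.70 × 2.000 = 1.400.
z_β = 1.400 − 1.645 = -0.245.
Power = Φ(-0.245) = 0.403.

power ≈ 0.40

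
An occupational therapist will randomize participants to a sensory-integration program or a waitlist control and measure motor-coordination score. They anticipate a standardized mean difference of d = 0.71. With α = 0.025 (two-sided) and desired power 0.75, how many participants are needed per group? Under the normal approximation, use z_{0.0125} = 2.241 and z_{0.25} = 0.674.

For two independent groups with equal n: n = 2·((z_{α/2} + z_β) / d)².
z_{α/2} + z_β = 2.241 + 0.674 = 2.915.
n = 2 × (2.915 / 0.71)² = 2 × 4.106² = 2 × 16.86 = 33.7.
Round up to the next whole participant.

n = 34 per group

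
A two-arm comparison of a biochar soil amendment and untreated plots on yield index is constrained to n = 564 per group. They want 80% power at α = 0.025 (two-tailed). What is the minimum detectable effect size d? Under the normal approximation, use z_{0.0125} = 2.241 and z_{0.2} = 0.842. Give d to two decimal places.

d_min ≈ 0.18

For two independent groups of n = 564 each: d_min = (z_{α/2} + z_β)·√(2/n).
z-sum = 2.241 + 0.842 = 3.083.
d_min = 3.083 × √(2/564) = 3.083 × 0.0595 = 0.184.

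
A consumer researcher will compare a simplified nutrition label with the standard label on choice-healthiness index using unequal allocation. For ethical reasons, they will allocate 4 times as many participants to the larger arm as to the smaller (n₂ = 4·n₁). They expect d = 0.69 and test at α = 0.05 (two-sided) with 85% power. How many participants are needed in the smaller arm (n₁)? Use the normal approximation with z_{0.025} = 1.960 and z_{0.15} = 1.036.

n₁ = 24

With allocation ratio k = n₂/n₁ = 4, Var(x̄₁−x̄₂) = σ²(1/n₁ + 1/(k·n₁)) = σ²·(k+1)/(k·n₁).
So n₁ = (1 + 1/k)·((z_{α/2} + z_β)/d)² = 1.250 × (2.996/0.69)².
n₁ = 1.250 × 18.85 = 23.6.
Round up: n₁ = 24, giving n₂ = 4 × 24 = 96.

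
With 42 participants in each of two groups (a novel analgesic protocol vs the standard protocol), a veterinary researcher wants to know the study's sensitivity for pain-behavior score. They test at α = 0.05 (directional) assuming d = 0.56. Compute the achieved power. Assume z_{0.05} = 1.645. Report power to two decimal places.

For two equal groups, power = Φ(d·√(n/2) − z_{α}).
d·√(n/2) = 0.56 × √(42/2) = 0.56 × 4.583 = 2.566.
z_β = 2.566 − 1.645 = 0.921.
Power = Φ(0.921) = 0.822.

power ≈ 0.82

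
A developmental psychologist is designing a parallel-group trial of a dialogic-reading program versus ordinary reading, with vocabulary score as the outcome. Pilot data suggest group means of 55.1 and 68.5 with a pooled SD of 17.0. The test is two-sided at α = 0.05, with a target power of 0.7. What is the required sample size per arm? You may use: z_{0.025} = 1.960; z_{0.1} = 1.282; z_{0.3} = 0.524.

Cohen's d = |M₁ − M₂| / SD_pooled = |55.1 − 68.5| / 17.0 = 13.4 / 17.0 = 0.788.
For two independent groups with equal n: n = 2·((z_{α/2} + z_β) / d)².
z_{α/2} + z_β = 1.960 + 0.524 = 2.484.
n = 2 × (2.484 / 0.788)² = 2 × 3.152² = 2 × 9.94 = 19.9.
Round up to the next whole participant.

n = 20 per group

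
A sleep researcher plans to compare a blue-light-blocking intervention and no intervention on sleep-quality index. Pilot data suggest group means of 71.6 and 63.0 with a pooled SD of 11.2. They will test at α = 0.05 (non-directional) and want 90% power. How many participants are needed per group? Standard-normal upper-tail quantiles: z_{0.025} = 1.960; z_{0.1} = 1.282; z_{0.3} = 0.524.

Cohen's d = |M₁ − M₂| / SD_pooled = |71.6 − 63.0| / 11.2 = 8.6 / 11.2 = 0.768.
For two independent groups with equal n: n = 2·((z_{α/2} + z_β) / d)².
z_{α/2} + z_β = 1.960 + 1.282 = 3.242.
n = 2 × (3.242 / 0.768)² = 2 × 4.221² = 2 × 17.82 = 35.6.
Round up to the next whole participant.

n = 36 per group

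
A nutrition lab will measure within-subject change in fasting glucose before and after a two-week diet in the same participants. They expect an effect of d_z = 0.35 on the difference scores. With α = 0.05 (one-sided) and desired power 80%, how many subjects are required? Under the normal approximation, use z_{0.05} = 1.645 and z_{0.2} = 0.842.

For a paired (one-sample on differences) test: n = ((z_{α} + z_β) / d)².
z_{α} + z_β = 1.645 + 0.842 = 2.487.
n = (2.487 / 0.35)² = 7.106² = 50.49.
Round up.

n = 51 pairs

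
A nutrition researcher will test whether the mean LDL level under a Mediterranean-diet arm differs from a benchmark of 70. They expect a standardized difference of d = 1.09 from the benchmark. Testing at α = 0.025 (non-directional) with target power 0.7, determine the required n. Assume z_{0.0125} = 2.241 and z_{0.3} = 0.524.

For a one-sample test: n = ((z_{α/2} + z_β) / d)².
z_{α/2} + z_β = 2.241 + 0.524 = 2.765.
n = (2.765 / 1.09)² = 2.537² = 6.43.
Round up.

n = 7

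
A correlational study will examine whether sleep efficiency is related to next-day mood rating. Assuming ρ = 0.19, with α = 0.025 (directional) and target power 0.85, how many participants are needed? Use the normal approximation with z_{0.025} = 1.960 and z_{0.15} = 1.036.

n = 246

Fisher's z: C = ½·ln((1+r)/(1−r)) = ½·ln(1.4691) = 0.1923.
n = ((z_{α} + z_β)/C)² + 3.
(1.960 + 1.036) / 0.1923 = 2.996 / 0.1923 = 15.580.
n = 15.580² + 3 = 242.73 + 3 = 245.7.
Round up.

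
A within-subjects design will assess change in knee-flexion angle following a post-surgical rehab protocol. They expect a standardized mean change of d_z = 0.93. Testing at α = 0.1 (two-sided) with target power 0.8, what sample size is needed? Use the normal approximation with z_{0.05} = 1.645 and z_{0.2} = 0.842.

For a paired (one-sample on differences) test: n = ((z_{α/2} + z_β) / d)².
z_{α/2} + z_β = 1.645 + 0.842 = 2.487.
n = (2.487 / 0.93)² = 2.674² = 7.15.
Round up.

n = 8 pairs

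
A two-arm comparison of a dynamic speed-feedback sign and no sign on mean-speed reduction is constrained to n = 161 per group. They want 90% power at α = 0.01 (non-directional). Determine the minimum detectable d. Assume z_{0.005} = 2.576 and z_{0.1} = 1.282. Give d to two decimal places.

d_min ≈ 0.43

For two independent groups of n = 161 each: d_min = (z_{α/2} + z_β)·√(2/n).
z-sum = 2.576 + 1.282 = 3.858.
d_min = 3.858 × √(2/161) = 3.858 × 0.1115 = 0.430.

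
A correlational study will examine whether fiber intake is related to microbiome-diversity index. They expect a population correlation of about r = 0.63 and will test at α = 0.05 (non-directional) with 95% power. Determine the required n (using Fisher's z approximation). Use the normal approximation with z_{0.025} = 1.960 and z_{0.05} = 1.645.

Fisher's z: C = ½·ln((1+r)/(1−r)) = ½·ln(4.4054) = 0.7414.
n = ((z_{α/2} + z_β)/C)² + 3.
(1.960 + 1.645) / 0.7414 = 3.605 / 0.7414 = 4.862.
n = 4.862² + 3 = 23.64 + 3 = 26.6.
Round up.

n = 27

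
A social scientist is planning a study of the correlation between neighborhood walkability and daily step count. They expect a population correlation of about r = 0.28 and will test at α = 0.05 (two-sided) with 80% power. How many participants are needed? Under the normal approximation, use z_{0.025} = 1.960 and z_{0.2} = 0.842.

Fisher's z: C = ½·ln((1+r)/(1−r)) = ½·ln(1.7778) = 0.2877.
n = ((z_{α/2} + z_β)/C)² + 3.
(1.960 + 0.842) / 0.2877 = 2.802 / 0.2877 = 9.739.
n = 9.739² + 3 = 94.85 + 3 = 97.9.
Round up.

n = 98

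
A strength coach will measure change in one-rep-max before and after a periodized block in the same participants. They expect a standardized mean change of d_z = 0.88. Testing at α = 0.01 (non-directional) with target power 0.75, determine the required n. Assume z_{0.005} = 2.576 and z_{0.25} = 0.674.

n = 14 pairs

For a paired (one-sample on differences) test: n = ((z_{α/2} + z_β) / d)².
z_{α/2} + z_β = 2.576 + 0.674 = 3.250.
n = (3.250 / 0.88)² = 3.693² = 13.64.
Round up.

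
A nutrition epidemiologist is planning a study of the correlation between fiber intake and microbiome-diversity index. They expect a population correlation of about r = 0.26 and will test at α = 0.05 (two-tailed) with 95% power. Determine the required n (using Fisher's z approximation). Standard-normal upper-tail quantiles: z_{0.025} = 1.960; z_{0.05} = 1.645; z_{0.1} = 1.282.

Fisher's z: C = ½·ln((1+r)/(1−r)) = ½·ln(1.7027) = 0.2661.
n = ((z_{α/2} + z_β)/C)² + 3.
(1.960 + 1.645) / 0.2661 = 3.605 / 0.2661 = 13.548.
n = 13.548² + 3 = 183.54 + 3 = 186.5.
Round up.

n = 187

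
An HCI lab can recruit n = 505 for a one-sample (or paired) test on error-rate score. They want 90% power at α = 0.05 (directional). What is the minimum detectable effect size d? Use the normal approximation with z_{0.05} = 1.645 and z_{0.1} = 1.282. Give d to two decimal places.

For a single sample (or paired design) of n = 505: d_min = (z_{α} + z_β)/√n.
z-sum = 1.645 + 1.282 = 2.927.
d_min = 2.927 / √505 = 2.927 / 22.472 = 0.130.

d_min ≈ 0.13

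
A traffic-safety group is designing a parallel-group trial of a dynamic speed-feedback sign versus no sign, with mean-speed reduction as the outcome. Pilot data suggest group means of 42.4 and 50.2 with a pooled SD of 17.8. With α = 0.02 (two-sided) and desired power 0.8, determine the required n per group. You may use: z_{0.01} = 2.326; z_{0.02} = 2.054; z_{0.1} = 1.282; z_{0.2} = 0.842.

n = 105 per group

Cohen's d = |M₁ − M₂| / SD_pooled = |42.4 − 50.2| / 17.8 = 7.8 / 17.8 = 0.438.
For two independent groups with equal n: n = 2·((z_{α/2} + z_β) / d)².
z_{α/2} + z_β = 2.326 + 0.842 = 3.168.
n = 2 × (3.168 / 0.438)² = 2 × 7.233² = 2 × 52.31 = 104.6.
Round up to the next whole participant.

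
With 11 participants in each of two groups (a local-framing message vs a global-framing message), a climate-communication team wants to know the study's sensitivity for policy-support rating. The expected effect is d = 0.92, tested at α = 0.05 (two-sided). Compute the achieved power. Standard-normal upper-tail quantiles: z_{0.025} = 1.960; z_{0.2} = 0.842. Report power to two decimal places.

power ≈ 0.58

For two equal groups, power = Φ(d·√(n/2) − z_{α/2}).
d·√(n/2) = 0.92 × √(11/2) = 0.92 × 2.345 = 2.158.
z_β = 2.158 − 1.960 = 0.198.
Power = Φ(0.198) = 0.578.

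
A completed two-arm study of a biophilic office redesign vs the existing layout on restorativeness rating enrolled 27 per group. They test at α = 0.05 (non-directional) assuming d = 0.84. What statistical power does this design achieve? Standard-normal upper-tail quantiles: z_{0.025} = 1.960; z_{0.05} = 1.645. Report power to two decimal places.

power ≈ 0.87

For two equal groups, power = Φ(d·√(n/2) − z_{α/2}).
d·√(n/2) = 0.84 × √(27/2) = 0.84 × 3.674 = 3.086.
z_β = 3.086 − 1.960 = 1.126.
Power = Φ(1.126) = 0.870.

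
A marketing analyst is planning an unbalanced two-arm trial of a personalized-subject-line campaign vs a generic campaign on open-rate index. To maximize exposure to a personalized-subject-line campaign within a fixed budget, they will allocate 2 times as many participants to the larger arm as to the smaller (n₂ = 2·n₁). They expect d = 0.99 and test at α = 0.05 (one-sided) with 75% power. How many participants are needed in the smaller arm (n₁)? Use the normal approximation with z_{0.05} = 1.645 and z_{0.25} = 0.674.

n₁ = 9

With allocation ratio k = n₂/n₁ = 2, Var(x̄₁−x̄₂) = σ²(1/n₁ + 1/(k·n₁)) = σ²·(k+1)/(k·n₁).
So n₁ = (1 + 1/k)·((z_{α} + z_β)/d)² = 1.500 × (2.319/0.99)².
n₁ = 1.500 × 5.49 = 8.2.
Round up: n₁ = 9, giving n₂ = 2 × 9 = 18.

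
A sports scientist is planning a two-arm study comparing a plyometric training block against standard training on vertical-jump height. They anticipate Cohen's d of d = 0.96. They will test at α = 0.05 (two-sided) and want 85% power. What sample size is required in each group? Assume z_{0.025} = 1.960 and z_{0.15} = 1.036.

For two independent groups with equal n: n = 2·((z_{α/2} + z_β) / d)².
z_{α/2} + z_β = 1.960 + 1.036 = 2.996.
n = 2 × (2.996 / 0.96)² = 2 × 3.121² = 2 × 9.74 = 19.5.
Round up to the next whole participant.

n = 20 per group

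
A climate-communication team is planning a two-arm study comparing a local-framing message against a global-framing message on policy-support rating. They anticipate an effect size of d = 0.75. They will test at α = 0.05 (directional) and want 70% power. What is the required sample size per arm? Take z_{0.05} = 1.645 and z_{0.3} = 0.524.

For two independent groups with equal n: n = 2·((z_{α} + z_β) / d)².
z_{α} + z_β = 1.645 + 0.524 = 2.169.
n = 2 × (2.169 / 0.75)² = 2 × 2.892² = 2 × 8.36 = 16.7.
Round up to the next whole participant.

n = 17 per group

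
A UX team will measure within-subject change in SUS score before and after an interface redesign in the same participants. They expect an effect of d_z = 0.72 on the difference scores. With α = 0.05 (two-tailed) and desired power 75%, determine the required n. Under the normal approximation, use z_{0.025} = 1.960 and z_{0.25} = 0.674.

n = 14 pairs

For a paired (one-sample on differences) test: n = ((z_{α/2} + z_β) / d)².
z_{α/2} + z_β = 1.960 + 0.674 = 2.634.
n = (2.634 / 0.72)² = 3.658² = 13.38.
Round up.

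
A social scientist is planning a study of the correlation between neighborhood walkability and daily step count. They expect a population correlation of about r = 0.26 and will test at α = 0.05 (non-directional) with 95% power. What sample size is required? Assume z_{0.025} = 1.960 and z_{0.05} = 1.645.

Fisher's z: C = ½·ln((1+r)/(1−r)) = ½·ln(1.7027) = 0.2661.
n = ((z_{α/2} + z_β)/C)² + 3.
(1.960 + 1.645) / 0.2661 = 3.605 / 0.2661 = 13.548.
n = 13.548² + 3 = 183.54 + 3 = 186.5.
Round up.

n = 187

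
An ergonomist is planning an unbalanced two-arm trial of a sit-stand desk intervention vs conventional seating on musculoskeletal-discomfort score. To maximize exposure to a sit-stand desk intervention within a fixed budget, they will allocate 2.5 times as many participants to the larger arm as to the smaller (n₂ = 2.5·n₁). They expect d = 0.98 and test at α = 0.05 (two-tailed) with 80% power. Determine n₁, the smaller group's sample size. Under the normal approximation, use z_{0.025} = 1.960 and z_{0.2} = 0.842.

With allocation ratio k = n₂/n₁ = 2.5, Var(x̄₁−x̄₂) = σ²(1/n₁ + 1/(k·n₁)) = σ²·(k+1)/(k·n₁).
So n₁ = (1 + 1/k)·((z_{α/2} + z_β)/d)² = 1.400 × (2.802/0.98)².
n₁ = 1.400 × 8.17 = 11.4.
Round up: n₁ = 12, giving n₂ = 2.5 × 12 = 30.

n₁ = 12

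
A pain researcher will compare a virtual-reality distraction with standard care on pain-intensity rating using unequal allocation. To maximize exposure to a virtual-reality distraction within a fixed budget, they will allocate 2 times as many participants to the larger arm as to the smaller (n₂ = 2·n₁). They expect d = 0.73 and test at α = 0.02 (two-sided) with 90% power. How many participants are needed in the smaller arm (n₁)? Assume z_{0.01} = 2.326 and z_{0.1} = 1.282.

n₁ = 37

With allocation ratio k = n₂/n₁ = 2, Var(x̄₁−x̄₂) = σ²(1/n₁ + 1/(k·n₁)) = σ²·(k+1)/(k·n₁).
So n₁ = (1 + 1/k)·((z_{α/2} + z_β)/d)² = 1.500 × (3.608/0.73)².
n₁ = 1.500 × 24.43 = 36.6.
Round up: n₁ = 37, giving n₂ = 2 × 37 = 74.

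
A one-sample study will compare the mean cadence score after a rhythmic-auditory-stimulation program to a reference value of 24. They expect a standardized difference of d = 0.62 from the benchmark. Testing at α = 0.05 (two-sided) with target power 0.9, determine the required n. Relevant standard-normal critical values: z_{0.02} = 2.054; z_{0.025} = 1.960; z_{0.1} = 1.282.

For a one-sample test: n = ((z_{α/2} + z_β) / d)².
z_{α/2} + z_β = 1.960 + 1.282 = 3.242.
n = (3.242 / 0.62)² = 5.229² = 27.34.
Round up.

n = 28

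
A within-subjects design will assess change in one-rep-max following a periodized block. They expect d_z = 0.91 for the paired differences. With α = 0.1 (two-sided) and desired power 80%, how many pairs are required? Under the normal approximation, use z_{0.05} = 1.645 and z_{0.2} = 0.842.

For a paired (one-sample on differences) test: n = ((z_{α/2} + z_β) / d)².
z_{α/2} + z_β = 1.645 + 0.842 = 2.487.
n = (2.487 / 0.91)² = 2.733² = 7.47.
Round up.

n = 8 pairs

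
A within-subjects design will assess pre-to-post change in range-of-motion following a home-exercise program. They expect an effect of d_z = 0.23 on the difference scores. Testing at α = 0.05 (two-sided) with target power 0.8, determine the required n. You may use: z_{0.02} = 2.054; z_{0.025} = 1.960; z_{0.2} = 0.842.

n = 149 pairs

For a paired (one-sample on differences) test: n = ((z_{α/2} + z_β) / d)².
z_{α/2} + z_β = 1.960 + 0.842 = 2.802.
n = (2.802 / 0.23)² = 12.183² = 148.42.
Round up.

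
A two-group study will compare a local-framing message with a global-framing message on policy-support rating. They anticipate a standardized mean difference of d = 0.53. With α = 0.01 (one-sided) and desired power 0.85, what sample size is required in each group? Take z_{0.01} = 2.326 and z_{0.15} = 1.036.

For two independent groups with equal n: n = 2·((z_{α} + z_β) / d)².
z_{α} + z_β = 2.326 + 1.036 = 3.362.
n = 2 × (3.362 / 0.53)² = 2 × 6.343² = 2 × 40.24 = 80.5.
Round up to the next whole participant.

n = 81 per group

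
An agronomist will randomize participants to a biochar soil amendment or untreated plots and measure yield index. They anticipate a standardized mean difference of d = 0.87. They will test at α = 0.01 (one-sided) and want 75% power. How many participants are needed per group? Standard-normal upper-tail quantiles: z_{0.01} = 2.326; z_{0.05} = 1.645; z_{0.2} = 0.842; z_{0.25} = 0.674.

n = 24 per group

For two independent groups with equal n: n = 2·((z_{α} + z_β) / d)².
z_{α} + z_β = 2.326 + 0.674 = 3.000.
n = 2 × (3.000 / 0.87)² = 2 × 3.448² = 2 × 11.89 = 23.8.
Round up to the next whole participant.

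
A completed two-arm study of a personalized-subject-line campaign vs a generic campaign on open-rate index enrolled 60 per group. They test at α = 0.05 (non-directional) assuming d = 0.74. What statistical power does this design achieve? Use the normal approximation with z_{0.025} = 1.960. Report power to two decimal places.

For two equal groups, power = Φ(d·√(n/2) − z_{α/2}).
d·√(n/2) = 0.74 × √(60/2) = 0.74 × 5.477 = 4.053.
z_β = 4.053 − 1.960 = 2.093.
Power = Φ(2.093) = 0.982.

power ≈ 0.98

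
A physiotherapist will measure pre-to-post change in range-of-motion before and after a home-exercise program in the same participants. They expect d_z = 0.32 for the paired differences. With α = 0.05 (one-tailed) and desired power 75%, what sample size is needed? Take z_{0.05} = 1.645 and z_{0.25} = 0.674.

For a paired (one-sample on differences) test: n = ((z_{α} + z_β) / d)².
z_{α} + z_β = 1.645 + 0.674 = 2.319.
n = (2.319 / 0.32)² = 7.247² = 52.52.
Round up.

n = 53 pairs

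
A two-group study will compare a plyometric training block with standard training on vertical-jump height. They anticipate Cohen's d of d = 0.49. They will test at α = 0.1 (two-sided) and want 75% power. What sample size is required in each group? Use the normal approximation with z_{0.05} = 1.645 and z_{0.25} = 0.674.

n = 45 per group

For two independent groups with equal n: n = 2·((z_{α/2} + z_β) / d)².
z_{α/2} + z_β = 1.645 + 0.674 = 2.319.
n = 2 × (2.319 / 0.49)² = 2 × 4.733² = 2 × 22.40 = 44.8.
Round up to the next whole participant.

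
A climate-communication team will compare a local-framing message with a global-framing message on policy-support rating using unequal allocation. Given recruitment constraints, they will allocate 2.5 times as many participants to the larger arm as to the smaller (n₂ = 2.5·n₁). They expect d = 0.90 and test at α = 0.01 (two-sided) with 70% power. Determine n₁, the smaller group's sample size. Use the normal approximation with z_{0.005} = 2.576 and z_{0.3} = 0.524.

n₁ = 17

With allocation ratio k = n₂/n₁ = 2.5, Var(x̄₁−x̄₂) = σ²(1/n₁ + 1/(k·n₁)) = σ²·(k+1)/(k·n₁).
So n₁ = (1 + 1/k)·((z_{α/2} + z_β)/d)² = 1.400 × (3.100/0.90)².
n₁ = 1.400 × 11.86 = 16.6.
Round up: n₁ = 17, giving n₂ = ⌈2.5 × 17⌉ = ⌈42.5⌉ = 43.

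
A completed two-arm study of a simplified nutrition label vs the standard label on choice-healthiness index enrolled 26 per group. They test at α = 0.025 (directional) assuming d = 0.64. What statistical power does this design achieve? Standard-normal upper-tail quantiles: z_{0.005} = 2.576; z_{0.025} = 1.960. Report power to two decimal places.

power ≈ 0.64

For two equal groups, power = Φ(d·√(n/2) − z_{α}).
d·√(n/2) = 0.64 × √(26/2) = 0.64 × 3.606 = 2.308.
z_β = 2.308 − 1.960 = 0.348.
Power = Φ(0.348) = 0.636.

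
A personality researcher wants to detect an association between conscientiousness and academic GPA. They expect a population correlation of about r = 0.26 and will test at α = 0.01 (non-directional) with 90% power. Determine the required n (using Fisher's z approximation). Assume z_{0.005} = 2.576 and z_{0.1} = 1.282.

n = 214

Fisher's z: C = ½·ln((1+r)/(1−r)) = ½·ln(1.7027) = 0.2661.
n = ((z_{α/2} + z_β)/C)² + 3.
(2.576 + 1.282) / 0.2661 = 3.858 / 0.2661 = 14.498.
n = 14.498² + 3 = 210.20 + 3 = 213.2.
Round up.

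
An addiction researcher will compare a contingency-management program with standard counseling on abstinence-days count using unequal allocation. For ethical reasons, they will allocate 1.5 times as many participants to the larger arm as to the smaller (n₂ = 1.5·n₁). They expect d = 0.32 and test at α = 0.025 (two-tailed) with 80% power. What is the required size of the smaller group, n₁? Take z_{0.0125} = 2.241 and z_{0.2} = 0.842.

n₁ = 155

With allocation ratio k = n₂/n₁ = 1.5, Var(x̄₁−x̄₂) = σ²(1/n₁ + 1/(k·n₁)) = σ²·(k+1)/(k·n₁).
So n₁ = (1 + 1/k)·((z_{α/2} + z_β)/d)² = 1.667 × (3.083/0.32)².
n₁ = 1.667 × 92.82 = 154.7.
Round up: n₁ = 155, giving n₂ = ⌈1.5 × 155⌉ = ⌈232.5⌉ = 233.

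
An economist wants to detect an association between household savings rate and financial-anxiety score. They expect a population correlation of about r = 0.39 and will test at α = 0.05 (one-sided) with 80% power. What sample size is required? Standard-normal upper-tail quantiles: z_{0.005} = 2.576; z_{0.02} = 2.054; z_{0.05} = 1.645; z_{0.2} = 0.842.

n = 40

Fisher's z: C = ½·ln((1+r)/(1−r)) = ½·ln(2.2787) = 0.4118.
n = ((z_{α} + z_β)/C)² + 3.
(1.645 + 0.842) / 0.4118 = 2.487 / 0.4118 = 6.039.
n = 6.039² + 3 = 36.47 + 3 = 39.5.
Round up.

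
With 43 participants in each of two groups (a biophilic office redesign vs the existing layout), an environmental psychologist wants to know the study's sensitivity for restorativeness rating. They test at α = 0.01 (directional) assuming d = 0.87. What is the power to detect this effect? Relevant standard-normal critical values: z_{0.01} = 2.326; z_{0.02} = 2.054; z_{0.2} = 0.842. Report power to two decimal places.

For two equal groups, power = Φ(d·√(n/2) − z_{α}).
d·√(n/2) = 0.87 × √(43/2) = 0.87 × 4.637 = 4.034.
z_β = 4.034 − 2.326 = 1.708.
Power = Φ(1.708) = 0.956.

power ≈ 0.96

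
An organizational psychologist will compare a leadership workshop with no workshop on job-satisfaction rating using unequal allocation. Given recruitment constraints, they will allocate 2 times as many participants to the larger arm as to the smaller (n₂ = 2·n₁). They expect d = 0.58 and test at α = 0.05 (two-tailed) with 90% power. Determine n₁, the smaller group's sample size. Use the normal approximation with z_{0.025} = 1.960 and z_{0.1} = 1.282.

With allocation ratio k = n₂/n₁ = 2, Var(x̄₁−x̄₂) = σ²(1/n₁ + 1/(k·n₁)) = σ²·(k+1)/(k·n₁).
So n₁ = (1 + 1/k)·((z_{α/2} + z_β)/d)² = 1.500 × (3.242/0.58)².
n₁ = 1.500 × 31.24 = 46.9.
Round up: n₁ = 47, giving n₂ = 2 × 47 = 94.

n₁ = 47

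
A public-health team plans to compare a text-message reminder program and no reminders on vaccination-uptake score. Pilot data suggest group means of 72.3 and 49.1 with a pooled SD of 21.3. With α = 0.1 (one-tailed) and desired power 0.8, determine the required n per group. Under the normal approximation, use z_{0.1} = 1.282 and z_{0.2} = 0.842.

Cohen's d = |M₁ − M₂| / SD_pooled = |72.3 − 49.1| / 21.3 = 23.2 / 21.3 = 1.089.
For two independent groups with equal n: n = 2·((z_{α} + z_β) / d)².
z_{α} + z_β = 1.282 + 0.842 = 2.124.
n = 2 × (2.124 / 1.089)² = 2 × 1.950² = 2 × 3.80 = 7.6.
Round up to the next whole participant.

n = 8 per group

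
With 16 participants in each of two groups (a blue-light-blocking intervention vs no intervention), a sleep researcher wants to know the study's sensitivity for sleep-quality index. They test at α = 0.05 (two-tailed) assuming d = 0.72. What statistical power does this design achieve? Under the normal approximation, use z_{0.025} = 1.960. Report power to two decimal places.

power ≈ 0.53

For two equal groups, power = Φ(d·√(n/2) − z_{α/2}).
d·√(n/2) = 0.72 × √(16/2) = 0.72 × 2.828 = 2.036.
z_β = 2.036 − 1.960 = 0.076.
Power = Φ(0.076) = 0.530.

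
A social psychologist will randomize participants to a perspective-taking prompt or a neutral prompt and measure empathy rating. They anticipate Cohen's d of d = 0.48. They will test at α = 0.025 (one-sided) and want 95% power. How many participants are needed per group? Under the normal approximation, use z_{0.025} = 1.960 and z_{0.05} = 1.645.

For two independent groups with equal n: n = 2·((z_{α} + z_β) / d)².
z_{α} + z_β = 1.960 + 1.645 = 3.605.
n = 2 × (3.605 / 0.48)² = 2 × 7.510² = 2 × 56.41 = 112.8.
Round up to the next whole participant.

n = 113 per group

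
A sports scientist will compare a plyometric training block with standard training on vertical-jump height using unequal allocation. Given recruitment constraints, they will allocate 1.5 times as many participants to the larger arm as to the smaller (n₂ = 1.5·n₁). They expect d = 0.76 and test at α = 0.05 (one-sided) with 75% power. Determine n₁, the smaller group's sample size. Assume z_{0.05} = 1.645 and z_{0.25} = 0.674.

With allocation ratio k = n₂/n₁ = 1.5, Var(x̄₁−x̄₂) = σ²(1/n₁ + 1/(k·n₁)) = σ²·(k+1)/(k·n₁).
So n₁ = (1 + 1/k)·((z_{α} + z_β)/d)² = 1.667 × (2.319/0.76)².
n₁ = 1.667 × 9.31 = 15.5.
Round up: n₁ = 16, giving n₂ = 1.5 × 16 = 24.

n₁ = 16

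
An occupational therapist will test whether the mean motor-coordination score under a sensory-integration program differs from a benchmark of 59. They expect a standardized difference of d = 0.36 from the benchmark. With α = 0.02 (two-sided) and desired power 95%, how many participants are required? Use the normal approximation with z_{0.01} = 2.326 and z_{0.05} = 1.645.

n = 122

For a one-sample test: n = ((z_{α/2} + z_β) / d)².
z_{α/2} + z_β = 2.326 + 1.645 = 3.971.
n = (3.971 / 0.36)² = 11.031² = 121.67.
Round up.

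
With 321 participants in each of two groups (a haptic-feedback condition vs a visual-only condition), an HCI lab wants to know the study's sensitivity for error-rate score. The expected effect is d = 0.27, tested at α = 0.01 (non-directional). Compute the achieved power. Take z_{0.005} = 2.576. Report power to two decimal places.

power ≈ 0.80

For two equal groups, power = Φ(d·√(n/2) − z_{α/2}).
d·√(n/2) = 0.27 × √(321/2) = 0.27 × 12.669 = 3.421.
z_β = 3.421 − 2.576 = 0.845.
Power = Φ(0.845) = 0.801.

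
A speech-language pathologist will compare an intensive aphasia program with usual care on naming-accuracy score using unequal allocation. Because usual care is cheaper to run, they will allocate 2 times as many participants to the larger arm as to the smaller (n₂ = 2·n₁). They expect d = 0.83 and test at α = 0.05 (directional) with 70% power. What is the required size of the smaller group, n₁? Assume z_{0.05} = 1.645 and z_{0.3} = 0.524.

n₁ = 11

With allocation ratio k = n₂/n₁ = 2, Var(x̄₁−x̄₂) = σ²(1/n₁ + 1/(k·n₁)) = σ²·(k+1)/(k·n₁).
So n₁ = (1 + 1/k)·((z_{α} + z_β)/d)² = 1.500 × (2.169/0.83)².
n₁ = 1.500 × 6.83 = 10.2.
Round up: n₁ = 11, giving n₂ = 2 × 11 = 22.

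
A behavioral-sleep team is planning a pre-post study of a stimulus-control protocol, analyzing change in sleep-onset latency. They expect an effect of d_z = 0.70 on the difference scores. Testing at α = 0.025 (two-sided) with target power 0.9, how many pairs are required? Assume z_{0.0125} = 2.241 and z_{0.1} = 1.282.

n = 26 pairs

For a paired (one-sample on differences) test: n = ((z_{α/2} + z_β) / d)².
z_{α/2} + z_β = 2.241 + 1.282 = 3.523.
n = (3.523 / 0.70)² = 5.033² = 25.33.
Round up.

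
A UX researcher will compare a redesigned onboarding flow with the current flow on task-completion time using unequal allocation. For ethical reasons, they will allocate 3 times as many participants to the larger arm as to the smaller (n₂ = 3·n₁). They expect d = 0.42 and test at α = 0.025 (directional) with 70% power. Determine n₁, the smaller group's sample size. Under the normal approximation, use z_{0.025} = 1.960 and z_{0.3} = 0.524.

With allocation ratio k = n₂/n₁ = 3, Var(x̄₁−x̄₂) = σ²(1/n₁ + 1/(k·n₁)) = σ²·(k+1)/(k·n₁).
So n₁ = (1 + 1/k)·((z_{α} + z_β)/d)² = 1.333 × (2.484/0.42)².
n₁ = 1.333 × 34.98 = 46.6.
Round up: n₁ = 47, giving n₂ = 3 × 47 = 141.

n₁ = 47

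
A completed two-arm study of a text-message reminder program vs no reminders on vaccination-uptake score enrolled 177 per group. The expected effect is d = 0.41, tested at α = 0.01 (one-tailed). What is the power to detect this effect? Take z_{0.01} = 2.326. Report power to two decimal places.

power ≈ 0.94

For two equal groups, power = Φ(d·√(n/2) − z_{α}).
d·√(n/2) = 0.41 × √(177/2) = 0.41 × 9.407 = 3.857.
z_β = 3.857 − 2.326 = 1.531.
Power = Φ(1.531) = 0.937.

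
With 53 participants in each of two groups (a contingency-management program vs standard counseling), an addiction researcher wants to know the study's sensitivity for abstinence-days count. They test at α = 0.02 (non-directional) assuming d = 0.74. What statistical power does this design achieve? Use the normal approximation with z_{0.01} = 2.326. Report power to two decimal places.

For two equal groups, power = Φ(d·√(n/2) − z_{α/2}).
d·√(n/2) = 0.74 × √(53/2) = 0.74 × 5.148 = 3.809.
z_β = 3.809 − 2.326 = 1.483.
Power = Φ(1.483) = 0.931.

power ≈ 0.93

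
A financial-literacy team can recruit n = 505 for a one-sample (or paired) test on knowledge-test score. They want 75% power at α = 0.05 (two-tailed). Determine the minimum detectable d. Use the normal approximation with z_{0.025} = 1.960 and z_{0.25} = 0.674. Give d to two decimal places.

d_min ≈ 0.12

For a single sample (or paired design) of n = 505: d_min = (z_{α/2} + z_β)/√n.
z-sum = 1.960 + 0.674 = 2.634.
d_min = 2.634 / √505 = 2.634 / 22.472 = 0.117.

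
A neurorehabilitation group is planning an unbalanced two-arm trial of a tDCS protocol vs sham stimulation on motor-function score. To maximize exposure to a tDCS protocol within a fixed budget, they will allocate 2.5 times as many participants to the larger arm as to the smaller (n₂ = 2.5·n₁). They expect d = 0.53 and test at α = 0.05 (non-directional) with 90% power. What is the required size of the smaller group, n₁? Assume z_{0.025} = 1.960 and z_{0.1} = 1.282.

n₁ = 53

With allocation ratio k = n₂/n₁ = 2.5, Var(x̄₁−x̄₂) = σ²(1/n₁ + 1/(k·n₁)) = σ²·(k+1)/(k·n₁).
So n₁ = (1 + 1/k)·((z_{α/2} + z_β)/d)² = 1.400 × (3.242/0.53)².
n₁ = 1.400 × 37.42 = 52.4.
Round up: n₁ = 53, giving n₂ = ⌈2.5 × 53⌉ = ⌈132.5⌉ = 133.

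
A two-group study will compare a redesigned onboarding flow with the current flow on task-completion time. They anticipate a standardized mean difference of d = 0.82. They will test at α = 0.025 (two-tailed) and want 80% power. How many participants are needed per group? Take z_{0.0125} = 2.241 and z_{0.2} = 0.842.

n = 29 per group

For two independent groups with equal n: n = 2·((z_{α/2} + z_β) / d)².
z_{α/2} + z_β = 2.241 + 0.842 = 3.083.
n = 2 × (3.083 / 0.82)² = 2 × 3.760² = 2 × 14.14 = 28.3.
Round up to the next whole participant.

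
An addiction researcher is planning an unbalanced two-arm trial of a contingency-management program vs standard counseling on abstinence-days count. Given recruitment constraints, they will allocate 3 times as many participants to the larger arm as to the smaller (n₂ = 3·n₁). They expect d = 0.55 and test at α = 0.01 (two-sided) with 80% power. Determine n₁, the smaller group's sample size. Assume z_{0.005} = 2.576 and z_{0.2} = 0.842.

With allocation ratio k = n₂/n₁ = 3, Var(x̄₁−x̄₂) = σ²(1/n₁ + 1/(k·n₁)) = σ²·(k+1)/(k·n₁).
So n₁ = (1 + 1/k)·((z_{α/2} + z_β)/d)² = 1.333 × (3.418/0.55)².
n₁ = 1.333 × 38.62 = 51.5.
Round up: n₁ = 52, giving n₂ = 3 × 52 = 156.

n₁ = 52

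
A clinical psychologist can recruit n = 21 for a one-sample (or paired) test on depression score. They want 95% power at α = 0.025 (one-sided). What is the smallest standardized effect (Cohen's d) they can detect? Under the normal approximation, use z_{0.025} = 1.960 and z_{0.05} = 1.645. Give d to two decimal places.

For a single sample (or paired design) of n = 21: d_min = (z_{α} + z_β)/√n.
z-sum = 1.960 + 1.645 = 3.605.
d_min = 3.605 / √21 = 3.605 / 4.583 = 0.787.

d_min ≈ 0.79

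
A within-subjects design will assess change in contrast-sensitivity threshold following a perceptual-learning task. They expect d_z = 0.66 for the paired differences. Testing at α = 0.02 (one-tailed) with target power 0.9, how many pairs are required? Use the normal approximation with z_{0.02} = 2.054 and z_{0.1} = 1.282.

For a paired (one-sample on differences) test: n = ((z_{α} + z_β) / d)².
z_{α} + z_β = 2.054 + 1.282 = 3.336.
n = (3.336 / 0.66)² = 5.055² = 25.55.
Round up.

n = 26 pairs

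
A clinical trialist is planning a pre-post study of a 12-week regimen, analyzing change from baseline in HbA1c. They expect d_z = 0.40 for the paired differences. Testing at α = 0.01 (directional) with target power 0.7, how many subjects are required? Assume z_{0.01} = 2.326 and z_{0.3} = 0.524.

For a paired (one-sample on differences) test: n = ((z_{α} + z_β) / d)².
z_{α} + z_β = 2.326 + 0.524 = 2.850.
n = (2.850 / 0.40)² = 7.125² = 50.77.
Round up.

n = 51 pairs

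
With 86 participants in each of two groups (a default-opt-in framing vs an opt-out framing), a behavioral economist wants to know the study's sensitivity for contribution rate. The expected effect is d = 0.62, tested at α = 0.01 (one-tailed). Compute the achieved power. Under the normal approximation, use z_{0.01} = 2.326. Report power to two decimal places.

For two equal groups, power = Φ(d·√(n/2) − z_{α}).
d·√(n/2) = 0.62 × √(86/2) = 0.62 × 6.557 = 4.066.
z_β = 4.066 − 2.326 = 1.740.
Power = Φ(1.740) = 0.959.

power ≈ 0.96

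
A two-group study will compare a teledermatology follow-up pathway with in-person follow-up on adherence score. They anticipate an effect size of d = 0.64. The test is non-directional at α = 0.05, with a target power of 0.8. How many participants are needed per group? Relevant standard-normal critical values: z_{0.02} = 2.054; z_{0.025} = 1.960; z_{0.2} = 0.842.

For two independent groups with equal n: n = 2·((z_{α/2} + z_β) / d)².
z_{α/2} + z_β = 1.960 + 0.842 = 2.802.
n = 2 × (2.802 / 0.64)² = 2 × 4.378² = 2 × 19.17 = 38.3.
Round up to the next whole participant.

n = 39 per group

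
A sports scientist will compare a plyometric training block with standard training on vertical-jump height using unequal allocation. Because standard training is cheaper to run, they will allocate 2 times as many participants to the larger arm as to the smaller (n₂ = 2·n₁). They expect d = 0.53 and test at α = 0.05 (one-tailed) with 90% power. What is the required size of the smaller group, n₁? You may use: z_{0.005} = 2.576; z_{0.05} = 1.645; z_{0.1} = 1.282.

n₁ = 46

With allocation ratio k = n₂/n₁ = 2, Var(x̄₁−x̄₂) = σ²(1/n₁ + 1/(k·n₁)) = σ²·(k+1)/(k·n₁).
So n₁ = (1 + 1/k)·((z_{α} + z_β)/d)² = 1.500 × (2.927/0.53)².
n₁ = 1.500 × 30.50 = 45.7.
Round up: n₁ = 46, giving n₂ = 2 × 46 = 92.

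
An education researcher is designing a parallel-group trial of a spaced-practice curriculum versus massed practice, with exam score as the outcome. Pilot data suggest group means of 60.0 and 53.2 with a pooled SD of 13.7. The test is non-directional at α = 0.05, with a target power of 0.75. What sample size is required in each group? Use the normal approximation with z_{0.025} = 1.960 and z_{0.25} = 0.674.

n = 57 per group

Cohen's d = |M₁ − M₂| / SD_pooled = |60.0 − 53.2| / 13.7 = 6.8 / 13.7 = 0.496.
For two independent groups with equal n: n = 2·((z_{α/2} + z_β) / d)².
z_{α/2} + z_β = 1.960 + 0.674 = 2.634.
n = 2 × (2.634 / 0.496)² = 2 × 5.310² = 2 × 28.20 = 56.4.
Round up to the next whole participant.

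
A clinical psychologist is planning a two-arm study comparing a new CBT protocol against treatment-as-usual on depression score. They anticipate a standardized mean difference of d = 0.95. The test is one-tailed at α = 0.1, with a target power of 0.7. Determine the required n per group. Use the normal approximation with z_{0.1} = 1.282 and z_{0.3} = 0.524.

n = 8 per group

For two independent groups with equal n: n = 2·((z_{α} + z_β) / d)².
z_{α} + z_β = 1.282 + 0.524 = 1.806.
n = 2 × (1.806 / 0.95)² = 2 × 1.901² = 2 × 3.61 = 7.2.
Round up to the next whole participant.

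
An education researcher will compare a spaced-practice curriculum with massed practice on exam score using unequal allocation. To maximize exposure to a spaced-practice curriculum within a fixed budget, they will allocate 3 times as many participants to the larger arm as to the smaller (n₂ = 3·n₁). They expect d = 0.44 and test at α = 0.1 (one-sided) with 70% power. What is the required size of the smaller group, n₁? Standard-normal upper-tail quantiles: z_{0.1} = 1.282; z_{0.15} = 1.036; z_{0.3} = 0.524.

n₁ = 23

With allocation ratio k = n₂/n₁ = 3, Var(x̄₁−x̄₂) = σ²(1/n₁ + 1/(k·n₁)) = σ²·(k+1)/(k·n₁).
So n₁ = (1 + 1/k)·((z_{α} + z_β)/d)² = 1.333 × (1.806/0.44)².
n₁ = 1.333 × 16.85 = 22.5.
Round up: n₁ = 23, giving n₂ = 3 × 23 = 69.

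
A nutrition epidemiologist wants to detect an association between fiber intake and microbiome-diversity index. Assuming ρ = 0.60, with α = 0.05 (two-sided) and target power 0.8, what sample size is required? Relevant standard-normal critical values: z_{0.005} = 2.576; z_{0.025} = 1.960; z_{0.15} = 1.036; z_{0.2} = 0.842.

Fisher's z: C = ½·ln((1+r)/(1−r)) = ½·ln(4.0000) = 0.6931.
n = ((z_{α/2} + z_β)/C)² + 3.
(1.960 + 0.842) / 0.6931 = 2.802 / 0.6931 = 4.043.
n = 4.043² + 3 = 16.34 + 3 = 19.3.
Round up.

n = 20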